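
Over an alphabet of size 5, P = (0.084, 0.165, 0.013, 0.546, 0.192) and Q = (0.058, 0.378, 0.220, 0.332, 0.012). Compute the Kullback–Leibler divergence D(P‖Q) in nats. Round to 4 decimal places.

0.6615 nats

D(P‖Q) = Σ p·ln(p/q).
  0.084·ln(0.084/0.058) = 0.03111
  0.165·ln(0.165/0.378) = -0.13678
  0.013·ln(0.013/0.220) = -0.03677
  0.546·ln(0.546/0.332) = 0.27163
  0.192·ln(0.192/0.012) = 0.53234
D(P‖Q) = 0.6615 nats.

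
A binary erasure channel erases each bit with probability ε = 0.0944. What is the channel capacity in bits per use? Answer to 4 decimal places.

0.9056 bits

Binary erasure channel: capacity C = 1 − ε.
C = 1 − 0.0944 = 0.9056 bits per channel use.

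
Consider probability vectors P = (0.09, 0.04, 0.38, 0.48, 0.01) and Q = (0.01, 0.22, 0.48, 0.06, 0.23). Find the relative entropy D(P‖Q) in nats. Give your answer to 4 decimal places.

1.0076 nats

D(P‖Q) = Σ p·ln(p/q).
  0.09·ln(0.09/0.01) = 0.19775
  0.04·ln(0.04/0.22) = -0.06819
  0.38·ln(0.38/0.48) = -0.08877
  0.48·ln(0.48/0.06) = 0.99813
  0.01·ln(0.01/0.23) = -0.03135
D(P‖Q) = 1.0076 nats.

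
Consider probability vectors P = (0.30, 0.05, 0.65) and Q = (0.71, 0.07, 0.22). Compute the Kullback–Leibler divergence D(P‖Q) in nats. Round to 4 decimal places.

D(P‖Q) = Σ p·ln(p/q).
  0.30·ln(0.30/0.71) = -0.25844
  0.05·ln(0.05/0.07) = -0.01682
  0.65·ln(0.65/0.22) = 0.70417
D(P‖Q) = 0.4289 nats.

0.4289 nats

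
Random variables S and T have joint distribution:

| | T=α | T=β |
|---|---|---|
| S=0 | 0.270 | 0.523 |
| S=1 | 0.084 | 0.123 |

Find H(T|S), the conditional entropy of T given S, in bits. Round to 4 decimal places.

Chain rule: H(T|S) = H(S,T) − H(S).
Marginals: p(S) = (0.7930, 0.2070), p(T) = (0.3540, 0.6460).
H(S,T) = 1.6711 bits; H(S) = 0.7357 bits.
H(T|S) = 1.6711 − 0.7357 = 0.9354 bits.

0.9354 bits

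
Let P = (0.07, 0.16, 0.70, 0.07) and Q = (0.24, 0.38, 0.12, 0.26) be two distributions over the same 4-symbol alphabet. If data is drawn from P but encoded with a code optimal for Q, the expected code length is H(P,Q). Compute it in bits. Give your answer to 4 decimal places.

H(P,Q) = −Σ p·log₂ q.
  −0.07·log₂(0.24) = 0.14412
  −0.16·log₂(0.38) = 0.22335
  −0.70·log₂(0.12) = 2.14123
  −0.07·log₂(0.26) = 0.13604
H(P,Q) = 2.6447 bits.

2.6447 bits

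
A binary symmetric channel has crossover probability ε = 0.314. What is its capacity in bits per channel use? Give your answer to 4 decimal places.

Binary symmetric channel: C = 1 − h₂(ε) where h₂ is the binary entropy function.
h₂(0.314) = −0.314·log₂0.314 − 0.686·log₂0.686 = 0.8977.
C = 1 − 0.8977 = 0.1023 bits per channel use.

0.1023 bits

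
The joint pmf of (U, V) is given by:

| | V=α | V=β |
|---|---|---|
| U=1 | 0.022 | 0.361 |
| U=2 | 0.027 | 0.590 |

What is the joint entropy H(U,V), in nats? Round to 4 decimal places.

0.8606 nats

H(U,V) = −Σ p(x,y)·ln p(x,y) over all 4 cells.
  cell (1,α): −0.022·ln0.022 = 0.08397
  cell (1,β): −0.361·ln0.361 = 0.36781
  cell (2,α): −0.027·ln0.027 = 0.09752
  cell (2,β): −0.590·ln0.590 = 0.31130
Sum = 0.8606 nats.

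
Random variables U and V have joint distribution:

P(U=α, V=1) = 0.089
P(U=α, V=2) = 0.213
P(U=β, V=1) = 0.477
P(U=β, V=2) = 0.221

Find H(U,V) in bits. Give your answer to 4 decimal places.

H(U,V) = −Σ p(x,y)·log₂ p(x,y) over all 4 cells.
  cell (α,1): −0.089·log₂0.089 = 0.31061
  cell (α,2): −0.213·log₂0.213 = 0.47522
  cell (β,1): −0.477·log₂0.477 = 0.50941
  cell (β,2): −0.221·log₂0.221 = 0.48131
Sum = 1.7766 bits.

1.7766 bits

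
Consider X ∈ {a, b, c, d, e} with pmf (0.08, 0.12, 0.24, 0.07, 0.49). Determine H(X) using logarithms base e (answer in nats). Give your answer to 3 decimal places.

H(X) = −Σ p·ln p.
  −(0.08)·ln(0.08) = 0.2021
  −(0.12)·ln(0.12) = 0.2544
  −(0.24)·ln(0.24) = 0.3425
  −(0.07)·ln(0.07) = 0.1861
  −(0.49)·ln(0.49) = 0.3495
Sum: 0.2021 + 0.2544 + 0.3425 + 0.1861 + 0.3495 = 1.335 nats.

1.335 nats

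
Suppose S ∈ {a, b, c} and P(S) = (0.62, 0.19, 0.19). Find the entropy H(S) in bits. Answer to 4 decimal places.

1.3380 bits

H(S) = −Σ p·log₂ p.
  −(0.62)·log₂(0.62) = 0.42759
  −(0.19)·log₂(0.19) = 0.45523
  −(0.19)·log₂(0.19) = 0.45523
Sum: 0.42759 + 0.45523 + 0.45523 = 1.3380 bits.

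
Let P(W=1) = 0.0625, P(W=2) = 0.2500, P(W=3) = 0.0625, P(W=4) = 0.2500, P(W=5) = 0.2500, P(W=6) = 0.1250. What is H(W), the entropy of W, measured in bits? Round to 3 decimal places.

H(W) = −Σ p·log₂ p.
  −(0.0625)·log₂(0.0625) = 0.2500
  −(0.2500)·log₂(0.2500) = 0.5000
  −(0.0625)·log₂(0.0625) = 0.2500
  −(0.2500)·log₂(0.2500) = 0.5000
  −(0.2500)·log₂(0.2500) = 0.5000
  −(0.1250)·log₂(0.1250) = 0.3750
Sum: 0.2500 + 0.5000 + 0.2500 + 0.5000 + 0.5000 + 0.3750 = 2.375 bits.

2.375 bits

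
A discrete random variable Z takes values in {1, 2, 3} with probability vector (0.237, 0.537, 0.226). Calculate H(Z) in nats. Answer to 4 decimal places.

H(Z) = −Σ p·ln p.
  −(0.237)·ln(0.237) = 0.34121
  −(0.537)·ln(0.537) = 0.33388
  −(0.226)·ln(0.226) = 0.33611
Sum: 0.34121 + 0.33388 + 0.33611 = 1.0112 nats.

1.0112 nats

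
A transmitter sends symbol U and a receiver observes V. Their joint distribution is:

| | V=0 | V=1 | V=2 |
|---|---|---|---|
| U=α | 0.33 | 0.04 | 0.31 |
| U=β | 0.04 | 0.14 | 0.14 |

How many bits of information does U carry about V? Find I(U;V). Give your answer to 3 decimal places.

Marginals: p(U) = (0.6800, 0.3200), p(V) = (0.3700, 0.1800, 0.4500).
I(U;V) = Σ p(x,y)·log₂[p(x,y)/(p(x)p(y))].
  (α,0): 0.33·log₂(1.3116) = 0.1291
  (α,1): 0.04·log₂(0.3268) = -0.0645
  (α,2): 0.31·log₂(1.0131) = 0.0058
  (β,0): 0.04·log₂(0.3378) = -0.0626
  (β,1): 0.14·log₂(2.4306) = 0.1794
  (β,2): 0.14·log₂(0.9722) = -0.0057
Sum = 0.181 bits.

0.181 bits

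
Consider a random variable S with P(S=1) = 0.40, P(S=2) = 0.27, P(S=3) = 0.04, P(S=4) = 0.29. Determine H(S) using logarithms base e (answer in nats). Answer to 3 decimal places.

1.208 nats

H(S) = −Σ p·ln p.
  −(0.40)·ln(0.40) = 0.3665
  −(0.27)·ln(0.27) = 0.3535
  −(0.04)·ln(0.04) = 0.1288
  −(0.29)·ln(0.29) = 0.3590
Sum: 0.3665 + 0.3535 + 0.1288 + 0.3590 = 1.208 nats.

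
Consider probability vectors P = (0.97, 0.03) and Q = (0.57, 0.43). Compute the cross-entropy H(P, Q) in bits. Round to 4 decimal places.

0.8232 bits

H(P,Q) = −Σ p·log₂ q.
  −0.97·log₂(0.57) = 0.78664
  −0.03·log₂(0.43) = 0.03653
H(P,Q) = 0.8232 bits.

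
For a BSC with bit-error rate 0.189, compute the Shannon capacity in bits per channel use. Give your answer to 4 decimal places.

Binary symmetric channel: C = 1 − h₂(ε) where h₂ is the binary entropy function.
h₂(0.189) = −0.189·log₂0.189 − 0.811·log₂0.811 = 0.6994.
C = 1 − 0.6994 = 0.3006 bits per channel use.

0.3006 bits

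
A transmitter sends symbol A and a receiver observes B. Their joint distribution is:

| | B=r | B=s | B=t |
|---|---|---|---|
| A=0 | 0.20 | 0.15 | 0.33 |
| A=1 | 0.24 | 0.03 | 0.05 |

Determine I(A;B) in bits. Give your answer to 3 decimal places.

Marginals: p(A) = (0.6800, 0.3200), p(B) = (0.4400, 0.1800, 0.3800).
I(A;B) = Σ p(x,y)·log₂[p(x,y)/(p(x)p(y))].
  (0,r): 0.20·log₂(0.6684) = -0.1162
  (0,s): 0.15·log₂(1.2255) = 0.0440
  (0,t): 0.33·log₂(1.2771) = 0.1164
  (1,r): 0.24·log₂(1.7045) = 0.1847
  (1,s): 0.03·log₂(0.5208) = -0.0282
  (1,t): 0.05·log₂(0.4112) = -0.0641
Sum = 0.137 bits.

0.137 bits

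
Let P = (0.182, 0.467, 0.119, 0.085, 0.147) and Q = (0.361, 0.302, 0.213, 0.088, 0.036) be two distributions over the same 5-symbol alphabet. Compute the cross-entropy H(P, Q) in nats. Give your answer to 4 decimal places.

H(P,Q) = −Σ p·ln q.
  −0.182·ln(0.361) = 0.18544
  −0.467·ln(0.302) = 0.55915
  −0.119·ln(0.213) = 0.18403
  −0.085·ln(0.088) = 0.20659
  −0.147·ln(0.036) = 0.48866
H(P,Q) = 1.6239 nats.

1.6239 nats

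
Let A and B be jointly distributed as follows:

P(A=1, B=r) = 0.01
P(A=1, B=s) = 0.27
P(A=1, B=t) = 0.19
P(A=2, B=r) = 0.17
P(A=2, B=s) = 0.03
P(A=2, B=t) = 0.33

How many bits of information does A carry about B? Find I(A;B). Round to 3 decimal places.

Marginals: p(A) = (0.4700, 0.5300), p(B) = (0.1800, 0.3000, 0.5200).
I(A;B) = Σ p(x,y)·log₂[p(x,y)/(p(x)p(y))].
  (1,r): 0.01·log₂(0.1182) = -0.0308
  (1,s): 0.27·log₂(1.9149) = 0.2531
  (1,t): 0.19·log₂(0.7774) = -0.0690
  (2,r): 0.17·log₂(1.7820) = 0.1417
  (2,s): 0.03·log₂(0.1887) = -0.0722
  (2,t): 0.33·log₂(1.1974) = 0.0858
Sum = 0.309 bits.

0.309 bits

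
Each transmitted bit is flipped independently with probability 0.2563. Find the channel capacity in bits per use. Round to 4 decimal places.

0.1789 bits

Binary symmetric channel: C = 1 − h₂(ε) where h₂ is the binary entropy function.
h₂(0.2563) = −0.2563·log₂0.2563 − 0.7437·log₂0.7437 = 0.8211.
C = 1 − 0.8211 = 0.1789 bits per channel use.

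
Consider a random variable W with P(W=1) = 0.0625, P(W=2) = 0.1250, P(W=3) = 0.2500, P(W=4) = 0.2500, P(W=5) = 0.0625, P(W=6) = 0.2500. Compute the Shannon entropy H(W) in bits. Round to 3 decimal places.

2.375 bits

H(W) = −Σ p·log₂ p.
  −(0.0625)·log₂(0.0625) = 0.2500
  −(0.1250)·log₂(0.1250) = 0.3750
  −(0.2500)·log₂(0.2500) = 0.5000
  −(0.2500)·log₂(0.2500) = 0.5000
  −(0.0625)·log₂(0.0625) = 0.2500
  −(0.2500)·log₂(0.2500) = 0.5000
Sum: 0.2500 + 0.3750 + 0.5000 + 0.5000 + 0.2500 + 0.5000 = 2.375 bits.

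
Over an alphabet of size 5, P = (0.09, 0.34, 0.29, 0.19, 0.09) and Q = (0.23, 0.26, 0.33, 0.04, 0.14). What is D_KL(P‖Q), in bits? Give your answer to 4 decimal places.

0.3254 bits

D(P‖Q) = Σ p·log₂(p/q).
  0.09·log₂(0.09/0.23) = -0.12183
  0.34·log₂(0.34/0.26) = 0.13159
  0.29·log₂(0.29/0.33) = -0.05406
  0.19·log₂(0.19/0.04) = 0.42711
  0.09·log₂(0.09/0.14) = -0.05737
D(P‖Q) = 0.3254 bits.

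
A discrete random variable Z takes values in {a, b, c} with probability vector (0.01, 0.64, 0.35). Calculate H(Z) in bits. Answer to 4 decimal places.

H(Z) = −Σ p·log₂ p.
  −(0.01)·log₂(0.01) = 0.06644
  −(0.64)·log₂(0.64) = 0.41207
  −(0.35)·log₂(0.35) = 0.53010
Sum: 0.06644 + 0.41207 + 0.53010 = 1.0086 bits.

1.0086 bits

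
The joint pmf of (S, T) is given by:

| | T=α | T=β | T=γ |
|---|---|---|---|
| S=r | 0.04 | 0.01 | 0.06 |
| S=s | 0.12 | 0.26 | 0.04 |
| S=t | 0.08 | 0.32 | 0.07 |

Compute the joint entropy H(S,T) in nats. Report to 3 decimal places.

1.830 nats

H(S,T) = −Σ p(x,y)·ln p(x,y) over all 9 cells.
  cell (r,α): −0.04·ln0.04 = 0.1288
  cell (r,β): −0.01·ln0.01 = 0.0461
  cell (r,γ): −0.06·ln0.06 = 0.1688
  cell (s,α): −0.12·ln0.12 = 0.2544
  cell (s,β): −0.26·ln0.26 = 0.3502
  cell (s,γ): −0.04·ln0.04 = 0.1288
  cell (t,α): −0.08·ln0.08 = 0.2021
  cell (t,β): −0.32·ln0.32 = 0.3646
  cell (t,γ): −0.07·ln0.07 = 0.1861
Sum = 1.830 nats.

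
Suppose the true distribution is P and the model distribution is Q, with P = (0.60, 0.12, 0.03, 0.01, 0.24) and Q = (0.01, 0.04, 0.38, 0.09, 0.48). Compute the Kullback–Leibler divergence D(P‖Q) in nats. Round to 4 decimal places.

2.3239 nats

D(P‖Q) = Σ p·ln(p/q).
  0.60·ln(0.60/0.01) = 2.45661
  0.12·ln(0.12/0.04) = 0.13183
  0.03·ln(0.03/0.38) = -0.07617
  0.01·ln(0.01/0.09) = -0.02197
  0.24·ln(0.24/0.48) = -0.16636
D(P‖Q) = 2.3239 nats.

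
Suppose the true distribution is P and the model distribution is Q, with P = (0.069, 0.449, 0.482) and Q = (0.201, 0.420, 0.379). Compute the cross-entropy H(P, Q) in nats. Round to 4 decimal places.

H(P,Q) = −Σ p·ln q.
  −0.069·ln(0.201) = 0.11071
  −0.449·ln(0.420) = 0.38951
  −0.482·ln(0.379) = 0.46765
H(P,Q) = 0.9679 nats.

0.9679 nats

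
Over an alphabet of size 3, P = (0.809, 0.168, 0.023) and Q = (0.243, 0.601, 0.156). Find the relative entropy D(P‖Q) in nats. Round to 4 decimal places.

0.7148 nats

D(P‖Q) = Σ p·ln(p/q).
  0.809·ln(0.809/0.243) = 0.97301
  0.168·ln(0.168/0.601) = -0.21414
  0.023·ln(0.023/0.156) = -0.04403
D(P‖Q) = 0.7148 nats.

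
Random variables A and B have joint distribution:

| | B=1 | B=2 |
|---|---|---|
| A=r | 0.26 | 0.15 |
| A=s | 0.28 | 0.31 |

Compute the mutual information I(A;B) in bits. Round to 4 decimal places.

Marginals: p(A) = (0.4100, 0.5900), p(B) = (0.5400, 0.4600).
I(A;B) = Σ p(x,y)·log₂[p(x,y)/(p(x)p(y))].
  (r,1): 0.26·log₂(1.1743) = 0.06028
  (r,2): 0.15·log₂(0.7953) = -0.04956
  (s,1): 0.28·log₂(0.8788) = -0.05217
  (s,2): 0.31·log₂(1.1422) = 0.05947
Sum = 0.0180 bits.

0.0180 bits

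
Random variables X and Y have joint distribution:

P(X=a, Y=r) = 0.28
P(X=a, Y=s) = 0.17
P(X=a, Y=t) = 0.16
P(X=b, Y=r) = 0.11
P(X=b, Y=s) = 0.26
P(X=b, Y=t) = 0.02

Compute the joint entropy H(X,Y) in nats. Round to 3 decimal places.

H(X,Y) = −Σ p(x,y)·ln p(x,y) over all 6 cells.
  cell (a,r): −0.28·ln0.28 = 0.3564
  cell (a,s): −0.17·ln0.17 = 0.3012
  cell (a,t): −0.16·ln0.16 = 0.2932
  cell (b,r): −0.11·ln0.11 = 0.2428
  cell (b,s): −0.26·ln0.26 = 0.3502
  cell (b,t): −0.02·ln0.02 = 0.0782
Sum = 1.622 nats.

1.622 nats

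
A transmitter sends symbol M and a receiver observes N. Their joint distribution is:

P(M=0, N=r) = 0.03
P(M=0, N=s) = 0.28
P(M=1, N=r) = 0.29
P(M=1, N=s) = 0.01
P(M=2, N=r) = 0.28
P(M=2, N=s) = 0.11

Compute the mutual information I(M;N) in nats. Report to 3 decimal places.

0.299 nats

Marginals: p(M) = (0.3100, 0.3000, 0.3900), p(N) = (0.6000, 0.4000).
I(M;N) = Σ p(x,y)·ln[p(x,y)/(p(x)p(y))].
  (0,r): 0.03·ln(0.1613) = -0.0547
  (0,s): 0.28·ln(2.2581) = 0.2281
  (1,r): 0.29·ln(1.6111) = 0.1383
  (1,s): 0.01·ln(0.0833) = -0.0248
  (2,r): 0.28·ln(1.1966) = 0.0503
  (2,s): 0.11·ln(0.7051) = -0.0384
Sum = 0.299 nats.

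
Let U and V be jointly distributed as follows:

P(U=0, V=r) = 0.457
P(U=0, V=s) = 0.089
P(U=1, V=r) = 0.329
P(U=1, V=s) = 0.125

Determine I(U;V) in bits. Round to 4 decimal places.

Marginals: p(U) = (0.5460, 0.4540), p(V) = (0.7860, 0.2140).
I(U;V) = H(U) + H(V) − H(U,V).
H(U) = 0.9939, H(V) = 0.7491, H(U,V) = 1.7296.
I(U;V) = 0.9939 + 0.7491 − 1.7296 = 0.0134 bits.

0.0134 bits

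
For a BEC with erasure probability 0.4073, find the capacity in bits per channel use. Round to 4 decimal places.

Binary erasure channel: capacity C = 1 − ε.
C = 1 − 0.4073 = 0.5927 bits per channel use.

0.5927 bits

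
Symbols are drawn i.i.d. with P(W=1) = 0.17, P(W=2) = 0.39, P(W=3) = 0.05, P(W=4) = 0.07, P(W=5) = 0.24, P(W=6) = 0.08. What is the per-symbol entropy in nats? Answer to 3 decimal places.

1.549 nats

H(W) = −Σ p·ln p.
  −(0.17)·ln(0.17) = 0.3012
  −(0.39)·ln(0.39) = 0.3672
  −(0.05)·ln(0.05) = 0.1498
  −(0.07)·ln(0.07) = 0.1861
  −(0.24)·ln(0.24) = 0.3425
  −(0.08)·ln(0.08) = 0.2021
Sum: 0.3012 + 0.3672 + 0.1498 + 0.1861 + 0.3425 + 0.2021 = 1.549 nats.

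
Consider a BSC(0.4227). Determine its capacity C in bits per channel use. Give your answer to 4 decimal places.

0.0173 bits

Binary symmetric channel: C = 1 − h₂(ε) where h₂ is the binary entropy function.
h₂(0.4227) = −0.4227·log₂0.4227 − 0.5773·log₂0.5773 = 0.9827.
C = 1 − 0.9827 = 0.0173 bits per channel use.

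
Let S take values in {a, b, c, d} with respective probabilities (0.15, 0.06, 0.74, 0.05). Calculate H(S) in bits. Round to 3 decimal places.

H(S) = −Σ p·log₂ p.
  −(0.15)·log₂(0.15) = 0.4105
  −(0.06)·log₂(0.06) = 0.2435
  −(0.74)·log₂(0.74) = 0.3215
  −(0.05)·log₂(0.05) = 0.2161
Sum: 0.4105 + 0.2435 + 0.3215 + 0.2161 = 1.192 bits.

1.192 bits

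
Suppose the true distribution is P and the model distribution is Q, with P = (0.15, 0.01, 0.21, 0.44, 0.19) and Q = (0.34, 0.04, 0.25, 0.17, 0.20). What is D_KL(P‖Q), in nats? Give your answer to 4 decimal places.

D(P‖Q) = Σ p·ln(p/q).
  0.15·ln(0.15/0.34) = -0.12275
  0.01·ln(0.01/0.04) = -0.01386
  0.21·ln(0.21/0.25) = -0.03661
  0.44·ln(0.44/0.17) = 0.41843
  0.19·ln(0.19/0.20) = -0.00975
D(P‖Q) = 0.2355 nats.

0.2355 nats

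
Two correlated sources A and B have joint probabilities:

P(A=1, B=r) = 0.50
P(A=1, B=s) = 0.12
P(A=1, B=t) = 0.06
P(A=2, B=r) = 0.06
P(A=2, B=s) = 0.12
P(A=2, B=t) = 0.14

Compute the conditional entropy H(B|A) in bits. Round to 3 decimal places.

Marginals: p(A) = (0.6800, 0.3200), p(B) = (0.5600, 0.2400, 0.2000).
H(B|A) = Σ p(A) · H(B|A=·).
  A=1: p=0.6800, H(B|A=1) = 1.0768
  A=2: p=0.3200, H(B|A=2) = 1.5052
Weighted sum = 1.214 bits.

1.214 bits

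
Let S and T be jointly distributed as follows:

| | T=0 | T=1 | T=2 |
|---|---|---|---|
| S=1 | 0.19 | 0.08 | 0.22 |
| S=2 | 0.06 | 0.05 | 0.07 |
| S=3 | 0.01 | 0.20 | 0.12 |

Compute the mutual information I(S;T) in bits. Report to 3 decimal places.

0.185 bits

Marginals: p(S) = (0.4900, 0.1800, 0.3300), p(T) = (0.2600, 0.3300, 0.4100).
I(S;T) = Σ p(x,y)·log₂[p(x,y)/(p(x)p(y))].
  (1,0): 0.19·log₂(1.4914) = 0.1096
  (1,1): 0.08·log₂(0.4947) = -0.0812
  (1,2): 0.22·log₂(1.0951) = 0.0288
  (2,0): 0.06·log₂(1.2821) = 0.0215
  (2,1): 0.05·log₂(0.8418) = -0.0124
  (2,2): 0.07·log₂(0.9485) = -0.0053
  (3,0): 0.01·log₂(0.1166) = -0.0310
  (3,1): 0.20·log₂(1.8365) = 0.1754
  (3,2): 0.12·log₂(0.8869) = -0.0208
Sum = 0.185 bits.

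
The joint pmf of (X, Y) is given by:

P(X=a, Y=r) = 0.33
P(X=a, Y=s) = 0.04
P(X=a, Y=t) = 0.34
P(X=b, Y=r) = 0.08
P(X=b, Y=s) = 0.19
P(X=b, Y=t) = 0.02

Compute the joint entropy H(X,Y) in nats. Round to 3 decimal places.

H(X,Y) = −Σ p(x,y)·ln p(x,y) over all 6 cells.
  cell (a,r): −0.33·ln0.33 = 0.3659
  cell (a,s): −0.04·ln0.04 = 0.1288
  cell (a,t): −0.34·ln0.34 = 0.3668
  cell (b,r): −0.08·ln0.08 = 0.2021
  cell (b,s): −0.19·ln0.19 = 0.3155
  cell (b,t): −0.02·ln0.02 = 0.0782
Sum = 1.457 nats.

1.457 nats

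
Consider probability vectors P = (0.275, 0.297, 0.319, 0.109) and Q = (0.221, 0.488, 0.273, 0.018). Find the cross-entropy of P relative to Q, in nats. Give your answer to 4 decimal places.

1.4803 nats

H(P,Q) = −Σ p·ln q.
  −0.275·ln(0.221) = 0.41514
  −0.297·ln(0.488) = 0.21308
  −0.319·ln(0.273) = 0.41415
  −0.109·ln(0.018) = 0.43789
H(P,Q) = 1.4803 nats.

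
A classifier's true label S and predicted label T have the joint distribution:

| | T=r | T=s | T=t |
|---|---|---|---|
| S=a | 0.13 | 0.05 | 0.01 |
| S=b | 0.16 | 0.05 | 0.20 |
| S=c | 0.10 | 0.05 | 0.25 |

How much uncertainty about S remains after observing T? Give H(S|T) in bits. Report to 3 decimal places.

1.361 bits

Marginals: p(S) = (0.1900, 0.4100, 0.4000), p(T) = (0.3900, 0.1500, 0.4600).
H(S|T) = Σ p(T) · H(S|T=·).
  T=r: p=0.3900, H(S|T=r) = 1.5591
  T=s: p=0.1500, H(S|T=s) = 1.5850
  T=t: p=0.4600, H(S|T=t) = 1.1206
Weighted sum = 1.361 bits.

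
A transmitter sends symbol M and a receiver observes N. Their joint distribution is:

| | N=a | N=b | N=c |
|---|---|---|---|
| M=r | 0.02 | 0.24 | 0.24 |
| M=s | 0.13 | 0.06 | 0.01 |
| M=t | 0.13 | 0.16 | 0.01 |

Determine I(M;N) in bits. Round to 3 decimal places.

0.354 bits

Marginals: p(M) = (0.5000, 0.2000, 0.3000), p(N) = (0.2800, 0.4600, 0.2600).
I(M;N) = Σ p(x,y)·log₂[p(x,y)/(p(x)p(y))].
  (r,a): 0.02·log₂(0.1429) = -0.0561
  (r,b): 0.24·log₂(1.0435) = 0.0147
  (r,c): 0.24·log₂(1.8462) = 0.2123
  (s,a): 0.13·log₂(2.3214) = 0.1580
  (s,b): 0.06·log₂(0.6522) = -0.0370
  (s,c): 0.01·log₂(0.1923) = -0.0238
  (t,a): 0.13·log₂(1.5476) = 0.0819
  (t,b): 0.16·log₂(1.1594) = 0.0341
  (t,c): 0.01·log₂(0.1282) = -0.0296
Sum = 0.354 bits.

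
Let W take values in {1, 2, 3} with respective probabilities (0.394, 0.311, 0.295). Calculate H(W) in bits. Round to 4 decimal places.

H(W) = −Σ p·log₂ p.
  −(0.394)·log₂(0.394) = 0.52943
  −(0.311)·log₂(0.311) = 0.52404
  −(0.295)·log₂(0.295) = 0.51956
Sum: 0.52943 + 0.52404 + 0.51956 = 1.5730 bits.

1.5730 bits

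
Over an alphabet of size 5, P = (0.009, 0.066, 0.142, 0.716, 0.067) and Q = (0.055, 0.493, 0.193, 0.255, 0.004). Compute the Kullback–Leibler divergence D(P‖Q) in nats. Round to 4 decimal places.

0.7355 nats

D(P‖Q) = Σ p·ln(p/q).
  0.009·ln(0.009/0.055) = -0.01629
  0.066·ln(0.066/0.493) = -0.13272
  0.142·ln(0.142/0.193) = -0.04357
  0.716·ln(0.716/0.255) = 0.73921
  0.067·ln(0.067/0.004) = 0.18883
D(P‖Q) = 0.7355 nats.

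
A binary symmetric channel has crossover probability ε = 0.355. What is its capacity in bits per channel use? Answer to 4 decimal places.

Binary symmetric channel: C = 1 − h₂(ε) where h₂ is the binary entropy function.
h₂(0.355) = −0.355·log₂0.355 − 0.645·log₂0.645 = 0.9385.
C = 1 − 0.9385 = 0.0615 bits per channel use.

0.0615 bits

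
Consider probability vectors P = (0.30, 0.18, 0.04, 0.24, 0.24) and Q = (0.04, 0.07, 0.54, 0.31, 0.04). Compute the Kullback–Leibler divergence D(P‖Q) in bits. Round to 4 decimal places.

D(P‖Q) = Σ p·log₂(p/q).
  0.30·log₂(0.30/0.04) = 0.87207
  0.18·log₂(0.18/0.07) = 0.24526
  0.04·log₂(0.04/0.54) = -0.15020
  0.24·log₂(0.24/0.31) = -0.08862
  0.24·log₂(0.24/0.04) = 0.62039
D(P‖Q) = 1.4989 bits.

1.4989 bits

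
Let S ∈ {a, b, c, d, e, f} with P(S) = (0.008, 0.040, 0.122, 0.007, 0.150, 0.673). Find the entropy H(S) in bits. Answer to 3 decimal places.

H(S) = −Σ p·log₂ p.
  −(0.008)·log₂(0.008) = 0.0557
  −(0.040)·log₂(0.040) = 0.1858
  −(0.122)·log₂(0.122) = 0.3703
  −(0.007)·log₂(0.007) = 0.0501
  −(0.150)·log₂(0.150) = 0.4105
  −(0.673)·log₂(0.673) = 0.3845
Sum: 0.0557 + 0.1858 + 0.3703 + 0.0501 + 0.4105 + 0.3845 = 1.457 bits.

1.457 bits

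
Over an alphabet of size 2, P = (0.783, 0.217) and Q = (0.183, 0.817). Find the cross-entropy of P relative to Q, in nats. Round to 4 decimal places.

1.3736 nats

H(P,Q) = −Σ p·ln q.
  −0.783·ln(0.183) = 1.32974
  −0.217·ln(0.817) = 0.04386
H(P,Q) = 1.3736 nats.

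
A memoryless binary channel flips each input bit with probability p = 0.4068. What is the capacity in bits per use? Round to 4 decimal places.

0.0252 bits

Binary symmetric channel: C = 1 − h₂(ε) where h₂ is the binary entropy function.
h₂(0.4068) = −0.4068·log₂0.4068 − 0.5932·log₂0.5932 = 0.9748.
C = 1 − 0.9748 = 0.0252 bits per channel use.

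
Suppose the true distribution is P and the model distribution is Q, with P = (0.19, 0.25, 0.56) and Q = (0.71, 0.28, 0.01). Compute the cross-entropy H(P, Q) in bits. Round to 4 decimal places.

H(P,Q) = −Σ p·log₂ q.
  −0.19·log₂(0.71) = 0.09388
  −0.25·log₂(0.28) = 0.45913
  −0.56·log₂(0.01) = 3.72056
H(P,Q) = 4.2736 bits.

4.2736 bits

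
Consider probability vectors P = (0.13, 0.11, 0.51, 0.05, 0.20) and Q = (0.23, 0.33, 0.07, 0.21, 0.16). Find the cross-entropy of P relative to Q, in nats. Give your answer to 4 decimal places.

H(P,Q) = −Σ p·ln q.
  −0.13·ln(0.23) = 0.19106
  −0.11·ln(0.33) = 0.12195
  −0.51·ln(0.07) = 1.35622
  −0.05·ln(0.21) = 0.07803
  −0.20·ln(0.16) = 0.36652
H(P,Q) = 2.1138 nats.

2.1138 nats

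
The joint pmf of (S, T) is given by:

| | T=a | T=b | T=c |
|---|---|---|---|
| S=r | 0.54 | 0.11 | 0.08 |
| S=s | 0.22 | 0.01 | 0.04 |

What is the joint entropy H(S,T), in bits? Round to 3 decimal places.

1.855 bits

H(S,T) = −Σ p(x,y)·log₂ p(x,y) over all 6 cells.
  cell (r,a): −0.54·log₂0.54 = 0.4800
  cell (r,b): −0.11·log₂0.11 = 0.3503
  cell (r,c): −0.08·log₂0.08 = 0.2915
  cell (s,a): −0.22·log₂0.22 = 0.4806
  cell (s,b): −0.01·log₂0.01 = 0.0664
  cell (s,c): −0.04·log₂0.04 = 0.1858
Sum = 1.855 bits.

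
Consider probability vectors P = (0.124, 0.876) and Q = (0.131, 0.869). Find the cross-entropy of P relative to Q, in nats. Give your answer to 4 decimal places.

H(P,Q) = −Σ p·ln q.
  −0.124·ln(0.131) = 0.25204
  −0.876·ln(0.869) = 0.12300
H(P,Q) = 0.3750 nats.

0.3750 nats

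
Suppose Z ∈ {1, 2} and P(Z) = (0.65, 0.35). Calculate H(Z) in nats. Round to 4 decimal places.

0.6474 nats

H(Z) = −Σ p·ln p.
  −(0.65)·ln(0.65) = 0.28001
  −(0.35)·ln(0.35) = 0.36744
Sum: 0.28001 + 0.36744 = 0.6474 nats.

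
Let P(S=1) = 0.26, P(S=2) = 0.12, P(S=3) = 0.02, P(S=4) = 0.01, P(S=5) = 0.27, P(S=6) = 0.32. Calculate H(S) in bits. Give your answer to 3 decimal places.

2.088 bits

H(S) = −Σ p·log₂ p.
  −(0.26)·log₂(0.26) = 0.5053
  −(0.12)·log₂(0.12) = 0.3671
  −(0.02)·log₂(0.02) = 0.1129
  −(0.01)·log₂(0.01) = 0.0664
  −(0.27)·log₂(0.27) = 0.5100
  −(0.32)·log₂(0.32) = 0.5260
Sum: 0.5053 + 0.3671 + 0.1129 + 0.0664 + 0.5100 + 0.5260 = 2.088 bits.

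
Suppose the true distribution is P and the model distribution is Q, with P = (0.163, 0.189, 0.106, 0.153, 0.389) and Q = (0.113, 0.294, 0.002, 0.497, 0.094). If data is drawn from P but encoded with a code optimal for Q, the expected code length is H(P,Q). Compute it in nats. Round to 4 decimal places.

2.2723 nats

H(P,Q) = −Σ p·ln q.
  −0.163·ln(0.113) = 0.35540
  −0.189·ln(0.294) = 0.23137
  −0.106·ln(0.002) = 0.65875
  −0.153·ln(0.497) = 0.10697
  −0.389·ln(0.094) = 0.91978
H(P,Q) = 2.2723 nats.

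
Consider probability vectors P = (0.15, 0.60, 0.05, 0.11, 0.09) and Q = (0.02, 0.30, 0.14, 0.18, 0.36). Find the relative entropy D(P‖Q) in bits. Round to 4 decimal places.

D(P‖Q) = Σ p·log₂(p/q).
  0.15·log₂(0.15/0.02) = 0.43603
  0.60·log₂(0.60/0.30) = 0.60000
  0.05·log₂(0.05/0.14) = -0.07427
  0.11·log₂(0.11/0.18) = -0.07815
  0.09·log₂(0.09/0.36) = -0.18000
D(P‖Q) = 0.7036 bits.

0.7036 bits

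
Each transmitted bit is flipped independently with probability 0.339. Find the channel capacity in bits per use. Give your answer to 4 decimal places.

Binary symmetric channel: C = 1 − h₂(ε) where h₂ is the binary entropy function.
h₂(0.339) = −0.339·log₂0.339 − 0.661·log₂0.661 = 0.9239.
C = 1 − 0.9239 = 0.0761 bits per channel use.

0.0761 bits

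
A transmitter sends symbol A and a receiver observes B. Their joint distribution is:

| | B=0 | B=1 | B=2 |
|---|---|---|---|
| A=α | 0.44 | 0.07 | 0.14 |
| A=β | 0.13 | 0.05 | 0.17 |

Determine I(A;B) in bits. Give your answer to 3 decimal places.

Marginals: p(A) = (0.6500, 0.3500), p(B) = (0.5700, 0.1200, 0.3100).
I(A;B) = H(A) + H(B) − H(A,B).
H(A) = 0.9341, H(B) = 1.3531, H(A,B) = 2.2201.
I(A;B) = 0.9341 + 1.3531 − 2.2201 = 0.067 bits.

0.067 bits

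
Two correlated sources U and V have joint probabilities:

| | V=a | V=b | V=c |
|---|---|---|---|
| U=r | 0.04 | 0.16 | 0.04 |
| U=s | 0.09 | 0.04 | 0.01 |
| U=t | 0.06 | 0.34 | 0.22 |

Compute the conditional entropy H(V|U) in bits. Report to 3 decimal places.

1.294 bits

Marginals: p(U) = (0.2400, 0.1400, 0.6200), p(V) = (0.1900, 0.5400, 0.2700).
H(V|U) = Σ p(U) · H(V|U=·).
  U=r: p=0.2400, H(V|U=r) = 1.2516
  U=s: p=0.1400, H(V|U=s) = 1.1981
  U=t: p=0.6200, H(V|U=t) = 1.3318
Weighted sum = 1.294 bits.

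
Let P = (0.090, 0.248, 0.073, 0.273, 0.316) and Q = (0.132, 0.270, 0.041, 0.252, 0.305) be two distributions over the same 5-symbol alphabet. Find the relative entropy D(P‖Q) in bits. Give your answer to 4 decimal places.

0.0283 bits

D(P‖Q) = Σ p·log₂(p/q).
  0.090·log₂(0.090/0.132) = -0.04973
  0.248·log₂(0.248/0.270) = -0.03041
  0.073·log₂(0.073/0.041) = 0.06076
  0.273·log₂(0.273/0.252) = 0.03153
  0.316·log₂(0.316/0.305) = 0.01615
D(P‖Q) = 0.0283 bits.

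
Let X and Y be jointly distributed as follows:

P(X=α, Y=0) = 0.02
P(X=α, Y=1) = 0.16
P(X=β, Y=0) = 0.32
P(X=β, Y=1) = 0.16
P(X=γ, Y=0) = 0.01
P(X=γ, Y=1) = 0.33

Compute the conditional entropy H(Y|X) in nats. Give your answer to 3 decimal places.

Marginals: p(X) = (0.1800, 0.4800, 0.3400), p(Y) = (0.3500, 0.6500).
H(Y|X) = Σ p(X) · H(Y|X=·).
  X=α: p=0.1800, H(Y|X=α) = 0.3488
  X=β: p=0.4800, H(Y|X=β) = 0.6365
  X=γ: p=0.3400, H(Y|X=γ) = 0.1327
Weighted sum = 0.413 nats.

0.413 nats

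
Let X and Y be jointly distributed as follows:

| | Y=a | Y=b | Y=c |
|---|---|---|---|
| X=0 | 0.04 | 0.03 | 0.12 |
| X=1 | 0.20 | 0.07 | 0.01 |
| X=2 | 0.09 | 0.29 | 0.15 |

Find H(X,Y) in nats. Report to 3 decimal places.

1.903 nats

H(X,Y) = −Σ p(x,y)·ln p(x,y) over all 9 cells.
  cell (0,a): −0.04·ln0.04 = 0.1288
  cell (0,b): −0.03·ln0.03 = 0.1052
  cell (0,c): −0.12·ln0.12 = 0.2544
  cell (1,a): −0.20·ln0.20 = 0.3219
  cell (1,b): −0.07·ln0.07 = 0.1861
  cell (1,c): −0.01·ln0.01 = 0.0461
  cell (2,a): −0.09·ln0.09 = 0.2167
  cell (2,b): −0.29·ln0.29 = 0.3590
  cell (2,c): −0.15·ln0.15 = 0.2846
Sum = 1.903 nats.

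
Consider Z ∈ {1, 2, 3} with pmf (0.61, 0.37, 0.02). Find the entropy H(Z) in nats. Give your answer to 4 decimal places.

0.7476 nats

H(Z) = −Σ p·ln p.
  −(0.61)·ln(0.61) = 0.30152
  −(0.37)·ln(0.37) = 0.36787
  −(0.02)·ln(0.02) = 0.07824
Sum: 0.30152 + 0.36787 + 0.07824 = 0.7476 nats.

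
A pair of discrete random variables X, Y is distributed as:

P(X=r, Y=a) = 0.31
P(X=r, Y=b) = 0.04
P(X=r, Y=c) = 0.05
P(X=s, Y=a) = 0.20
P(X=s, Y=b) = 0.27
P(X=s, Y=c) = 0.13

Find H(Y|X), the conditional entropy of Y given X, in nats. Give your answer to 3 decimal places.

0.909 nats

Marginals: p(X) = (0.4000, 0.6000), p(Y) = (0.5100, 0.3100, 0.1800).
H(Y|X) = Σ p(X) · H(Y|X=·).
  X=r: p=0.4000, H(Y|X=r) = 0.6877
  X=s: p=0.6000, H(Y|X=s) = 1.0569
Weighted sum = 0.909 nats.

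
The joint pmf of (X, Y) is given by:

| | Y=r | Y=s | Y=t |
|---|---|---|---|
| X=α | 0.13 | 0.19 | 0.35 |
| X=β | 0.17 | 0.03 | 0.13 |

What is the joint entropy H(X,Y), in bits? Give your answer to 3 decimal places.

H(X,Y) = −Σ p(x,y)·log₂ p(x,y) over all 6 cells.
  cell (α,r): −0.13·log₂0.13 = 0.3826
  cell (α,s): −0.19·log₂0.19 = 0.4552
  cell (α,t): −0.35·log₂0.35 = 0.5301
  cell (β,r): −0.17·log₂0.17 = 0.4346
  cell (β,s): −0.03·log₂0.03 = 0.1518
  cell (β,t): −0.13·log₂0.13 = 0.3826
Sum = 2.337 bits.

2.337 bits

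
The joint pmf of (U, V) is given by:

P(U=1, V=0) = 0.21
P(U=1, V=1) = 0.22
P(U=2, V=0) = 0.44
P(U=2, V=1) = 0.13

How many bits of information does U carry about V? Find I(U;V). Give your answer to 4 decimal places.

0.0627 bits

Marginals: p(U) = (0.4300, 0.5700), p(V) = (0.6500, 0.3500).
I(U;V) = H(U) + H(V) − H(U,V).
H(U) = 0.9858, H(V) = 0.9341, H(U,V) = 1.8572.
I(U;V) = 0.9858 + 0.9341 − 1.8572 = 0.0627 bits.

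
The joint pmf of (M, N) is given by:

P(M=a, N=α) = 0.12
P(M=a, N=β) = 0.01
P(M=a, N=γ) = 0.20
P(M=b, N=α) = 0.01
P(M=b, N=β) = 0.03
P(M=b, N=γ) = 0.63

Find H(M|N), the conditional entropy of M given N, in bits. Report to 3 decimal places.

Chain rule: H(M|N) = H(M,N) − H(N).
Marginals: p(M) = (0.3300, 0.6700), p(N) = (0.1300, 0.0400, 0.8300).
H(M,N) = 1.5360 bits; H(N) = 0.7915 bits.
H(M|N) = 1.5360 − 0.7915 = 0.745 bits.

0.745 bits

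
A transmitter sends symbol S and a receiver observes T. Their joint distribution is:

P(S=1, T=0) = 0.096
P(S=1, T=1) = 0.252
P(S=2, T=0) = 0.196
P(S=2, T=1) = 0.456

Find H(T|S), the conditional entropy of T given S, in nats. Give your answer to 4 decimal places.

0.6036 nats

Marginals: p(S) = (0.3480, 0.6520), p(T) = (0.2920, 0.7080).
H(T|S) = Σ p(S) · H(T|S=·).
  S=1: p=0.3480, H(T|S=1) = 0.5890
  S=2: p=0.6520, H(T|S=2) = 0.6114
Weighted sum = 0.6036 nats.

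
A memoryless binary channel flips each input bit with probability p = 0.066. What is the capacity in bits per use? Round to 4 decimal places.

0.6492 bits

Binary symmetric channel: C = 1 − h₂(ε) where h₂ is the binary entropy function.
h₂(0.066) = −0.066·log₂0.066 − 0.934·log₂0.934 = 0.3508.
C = 1 − 0.3508 = 0.6492 bits per channel use.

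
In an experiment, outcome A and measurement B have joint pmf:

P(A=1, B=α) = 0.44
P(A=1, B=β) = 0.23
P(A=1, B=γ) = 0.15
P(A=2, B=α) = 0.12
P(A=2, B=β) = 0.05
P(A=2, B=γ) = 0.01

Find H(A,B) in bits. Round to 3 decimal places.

H(A,B) = −Σ p(x,y)·log₂ p(x,y) over all 6 cells.
  cell (1,α): −0.44·log₂0.44 = 0.5211
  cell (1,β): −0.23·log₂0.23 = 0.4877
  cell (1,γ): −0.15·log₂0.15 = 0.4105
  cell (2,α): −0.12·log₂0.12 = 0.3671
  cell (2,β): −0.05·log₂0.05 = 0.2161
  cell (2,γ): −0.01·log₂0.01 = 0.0664
Sum = 2.069 bits.

2.069 bits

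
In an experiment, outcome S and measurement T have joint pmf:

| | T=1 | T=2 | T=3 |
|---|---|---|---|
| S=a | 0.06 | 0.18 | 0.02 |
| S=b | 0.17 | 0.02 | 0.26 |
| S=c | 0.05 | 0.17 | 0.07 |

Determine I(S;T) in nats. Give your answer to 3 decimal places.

Marginals: p(S) = (0.2600, 0.4500, 0.2900), p(T) = (0.2800, 0.3700, 0.3500).
I(S;T) = H(S) + H(T) − H(S,T).
H(S) = 1.0686, H(T) = 1.0917, H(S,T) = 1.9226.
I(S;T) = 1.0686 + 1.0917 − 1.9226 = 0.238 nats.

0.238 nats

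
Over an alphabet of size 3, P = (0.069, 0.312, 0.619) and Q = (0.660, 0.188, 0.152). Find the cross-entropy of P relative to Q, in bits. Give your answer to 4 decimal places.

2.4760 bits

H(P,Q) = −Σ p·log₂ q.
  −0.069·log₂(0.660) = 0.04136
  −0.312·log₂(0.188) = 0.75229
  −0.619·log₂(0.152) = 1.68235
H(P,Q) = 2.4760 bits.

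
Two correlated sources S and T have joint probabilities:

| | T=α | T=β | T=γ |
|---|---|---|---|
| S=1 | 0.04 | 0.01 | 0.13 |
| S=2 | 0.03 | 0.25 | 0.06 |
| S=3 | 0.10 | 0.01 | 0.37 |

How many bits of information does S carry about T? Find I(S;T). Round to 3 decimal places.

Marginals: p(S) = (0.1800, 0.3400, 0.4800), p(T) = (0.1700, 0.2700, 0.5600).
I(S;T) = Σ p(x,y)·log₂[p(x,y)/(p(x)p(y))].
  (1,α): 0.04·log₂(1.3072) = 0.0155
  (1,β): 0.01·log₂(0.2058) = -0.0228
  (1,γ): 0.13·log₂(1.2897) = 0.0477
  (2,α): 0.03·log₂(0.5190) = -0.0284
  (2,β): 0.25·log₂(2.7233) = 0.3613
  (2,γ): 0.06·log₂(0.3151) = -0.1000
  (3,α): 0.10·log₂(1.2255) = 0.0293
  (3,β): 0.01·log₂(0.0772) = -0.0370
  (3,γ): 0.37·log₂(1.3765) = 0.1706
Sum = 0.436 bits.

0.436 bits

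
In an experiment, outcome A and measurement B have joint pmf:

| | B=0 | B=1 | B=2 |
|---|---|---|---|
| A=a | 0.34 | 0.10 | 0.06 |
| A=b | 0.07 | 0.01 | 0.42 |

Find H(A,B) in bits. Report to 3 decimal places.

H(A,B) = −Σ p(x,y)·log₂ p(x,y) over all 6 cells.
  cell (a,0): −0.34·log₂0.34 = 0.5292
  cell (a,1): −0.10·log₂0.10 = 0.3322
  cell (a,2): −0.06·log₂0.06 = 0.2435
  cell (b,0): −0.07·log₂0.07 = 0.2686
  cell (b,1): −0.01·log₂0.01 = 0.0664
  cell (b,2): −0.42·log₂0.42 = 0.5256
Sum = 1.966 bits.

1.966 bits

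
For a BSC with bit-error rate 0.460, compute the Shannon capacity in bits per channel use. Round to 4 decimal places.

Binary symmetric channel: C = 1 − h₂(ε) where h₂ is the binary entropy function.
h₂(0.460) = −0.460·log₂0.460 − 0.540·log₂0.540 = 0.9954.
C = 1 − 0.9954 = 0.0046 bits per channel use.

0.0046 bits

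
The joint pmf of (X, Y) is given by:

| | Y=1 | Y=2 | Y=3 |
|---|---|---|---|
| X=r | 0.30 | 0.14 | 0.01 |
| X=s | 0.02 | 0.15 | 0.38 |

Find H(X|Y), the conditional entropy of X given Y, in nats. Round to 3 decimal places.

Marginals: p(X) = (0.4500, 0.5500), p(Y) = (0.3200, 0.2900, 0.3900).
H(X|Y) = Σ p(Y) · H(X|Y=·).
  Y=1: p=0.3200, H(X|Y=1) = 0.2338
  Y=2: p=0.2900, H(X|Y=2) = 0.6926
  Y=3: p=0.3900, H(X|Y=3) = 0.1192
Weighted sum = 0.322 nats.

0.322 nats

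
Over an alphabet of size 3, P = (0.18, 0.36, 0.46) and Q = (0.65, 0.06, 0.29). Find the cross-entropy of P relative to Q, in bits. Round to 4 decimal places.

2.3946 bits

H(P,Q) = −Σ p·log₂ q.
  −0.18·log₂(0.65) = 0.11187
  −0.36·log₂(0.06) = 1.46120
  −0.46·log₂(0.29) = 0.82150
H(P,Q) = 2.3946 bits.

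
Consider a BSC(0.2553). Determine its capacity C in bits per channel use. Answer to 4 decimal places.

Binary symmetric channel: C = 1 − h₂(ε) where h₂ is the binary entropy function.
h₂(0.2553) = −0.2553·log₂0.2553 − 0.7447·log₂0.7447 = 0.8196.
C = 1 − 0.8196 = 0.1804 bits per channel use.

0.1804 bits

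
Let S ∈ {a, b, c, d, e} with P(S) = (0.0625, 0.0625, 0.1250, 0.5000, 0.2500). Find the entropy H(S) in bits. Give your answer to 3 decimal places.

H(S) = −Σ p·log₂ p.
  −(0.0625)·log₂(0.0625) = 0.2500
  −(0.0625)·log₂(0.0625) = 0.2500
  −(0.1250)·log₂(0.1250) = 0.3750
  −(0.5000)·log₂(0.5000) = 0.5000
  −(0.2500)·log₂(0.2500) = 0.5000
Sum: 0.2500 + 0.2500 + 0.3750 + 0.5000 + 0.5000 = 1.875 bits.

1.875 bits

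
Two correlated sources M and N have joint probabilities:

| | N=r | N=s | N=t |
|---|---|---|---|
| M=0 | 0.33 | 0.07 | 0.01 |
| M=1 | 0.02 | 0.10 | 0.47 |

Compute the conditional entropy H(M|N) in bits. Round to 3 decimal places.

0.347 bits

Chain rule: H(M|N) = H(M,N) − H(N).
Marginals: p(M) = (0.4100, 0.5900), p(N) = (0.3500, 0.1700, 0.4800).
H(M,N) = 1.8198 bits; H(N) = 1.4730 bits.
H(M|N) = 1.8198 − 1.4730 = 0.347 bits.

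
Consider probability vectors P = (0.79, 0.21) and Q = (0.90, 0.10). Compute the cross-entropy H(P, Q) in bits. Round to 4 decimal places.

0.8177 bits

H(P,Q) = −Σ p·log₂ q.
  −0.79·log₂(0.90) = 0.12008
  −0.21·log₂(0.10) = 0.69760
H(P,Q) = 0.8177 bits.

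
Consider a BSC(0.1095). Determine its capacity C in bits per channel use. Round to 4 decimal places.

0.5016 bits

Binary symmetric channel: C = 1 − h₂(ε) where h₂ is the binary entropy function.
h₂(0.1095) = −0.1095·log₂0.1095 − 0.8905·log₂0.8905 = 0.4984.
C = 1 − 0.4984 = 0.5016 bits per channel use.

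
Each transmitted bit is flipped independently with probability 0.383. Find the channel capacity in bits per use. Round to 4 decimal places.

0.0399 bits

Binary symmetric channel: C = 1 − h₂(ε) where h₂ is the binary entropy function.
h₂(0.383) = −0.383·log₂0.383 − 0.617·log₂0.617 = 0.9601.
C = 1 − 0.9601 = 0.0399 bits per channel use.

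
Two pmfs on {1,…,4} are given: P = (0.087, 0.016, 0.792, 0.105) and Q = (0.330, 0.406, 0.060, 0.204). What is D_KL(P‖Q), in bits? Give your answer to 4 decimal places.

2.6056 bits

D(P‖Q) = Σ p·log₂(p/q).
  0.087·log₂(0.087/0.330) = -0.16733
  0.016·log₂(0.016/0.406) = -0.07465
  0.792·log₂(0.792/0.060) = 2.94819
  0.105·log₂(0.105/0.204) = -0.10061
D(P‖Q) = 2.6056 bits.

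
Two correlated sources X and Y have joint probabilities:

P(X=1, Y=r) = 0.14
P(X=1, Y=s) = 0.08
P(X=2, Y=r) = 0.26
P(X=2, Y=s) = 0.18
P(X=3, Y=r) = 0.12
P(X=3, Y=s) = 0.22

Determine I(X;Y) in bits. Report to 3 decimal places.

0.043 bits

Marginals: p(X) = (0.2200, 0.4400, 0.3400), p(Y) = (0.5200, 0.4800).
I(X;Y) = H(X) + H(Y) − H(X,Y).
H(X) = 1.5309, H(Y) = 0.9988, H(X,Y) = 2.4869.
I(X;Y) = 1.5309 + 0.9988 − 2.4869 = 0.043 bits.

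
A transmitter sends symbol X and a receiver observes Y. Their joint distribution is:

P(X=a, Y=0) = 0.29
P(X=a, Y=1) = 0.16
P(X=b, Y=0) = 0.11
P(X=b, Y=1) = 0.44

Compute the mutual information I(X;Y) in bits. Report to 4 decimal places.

0.1514 bits

Marginals: p(X) = (0.4500, 0.5500), p(Y) = (0.4000, 0.6000).
I(X;Y) = Σ p(x,y)·log₂[p(x,y)/(p(x)p(y))].
  (a,0): 0.29·log₂(1.6111) = 0.19954
  (a,1): 0.16·log₂(0.5926) = -0.12078
  (b,0): 0.11·log₂(0.5000) = -0.11000
  (b,1): 0.44·log₂(1.3333) = 0.18262
Sum = 0.1514 bits.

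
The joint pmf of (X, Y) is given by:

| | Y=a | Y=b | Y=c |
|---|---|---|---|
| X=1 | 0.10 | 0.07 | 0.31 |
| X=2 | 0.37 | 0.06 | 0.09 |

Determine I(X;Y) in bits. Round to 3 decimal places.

Marginals: p(X) = (0.4800, 0.5200), p(Y) = (0.4700, 0.1300, 0.4000).
I(X;Y) = Σ p(x,y)·log₂[p(x,y)/(p(x)p(y))].
  (1,a): 0.10·log₂(0.4433) = -0.1174
  (1,b): 0.07·log₂(1.1218) = 0.0116
  (1,c): 0.31·log₂(1.6146) = 0.2143
  (2,a): 0.37·log₂(1.5139) = 0.2214
  (2,b): 0.06·log₂(0.8876) = -0.0103
  (2,c): 0.09·log₂(0.4327) = -0.1088
Sum = 0.211 bits.

0.211 bits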